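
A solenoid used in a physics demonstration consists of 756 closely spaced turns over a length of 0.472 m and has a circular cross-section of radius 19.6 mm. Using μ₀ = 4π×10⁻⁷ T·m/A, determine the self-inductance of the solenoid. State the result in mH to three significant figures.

L ≈ 1.84 mH

A = πr² = π(1.960×10^-2 m)² = 1.207×10^-3 m².
For a long solenoid, L = μ₀N²A/ℓ.
L = (4π×10⁻⁷)(756)²(1.207×10^-3)/(0.472 m) = 1.836×10^-3 H.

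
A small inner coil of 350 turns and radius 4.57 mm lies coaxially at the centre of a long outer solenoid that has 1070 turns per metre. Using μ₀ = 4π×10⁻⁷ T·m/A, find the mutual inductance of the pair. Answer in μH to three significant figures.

The outer solenoid produces a uniform field B₁ = μ₀n₁I₁ across the inner coil,
so the flux linkage is N₂Φ = N₂B₁A₂ = μ₀n₁N₂A₂·I₁, giving M = μ₀n₁N₂A₂.
A₂ = πr² = π(4.570×10^-3 m)² = 6.561×10^-5 m².
M = (4π×10⁻⁷)(1070)(350)(6.561×10^-5) = 3.088×10^-5 H.

M ≈ 30.9 μH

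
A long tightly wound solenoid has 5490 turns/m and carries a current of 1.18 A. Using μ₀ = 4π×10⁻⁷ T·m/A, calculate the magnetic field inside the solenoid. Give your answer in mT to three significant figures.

Inside a long solenoid, B = μ₀nI.
B = (4π×10⁻⁷)(5.490×10^3 m⁻¹)(1.18 A) = 8.141×10^-3 T.

B ≈ 8.14 mT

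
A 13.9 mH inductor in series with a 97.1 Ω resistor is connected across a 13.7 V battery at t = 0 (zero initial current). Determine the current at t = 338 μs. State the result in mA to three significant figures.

I ≈ 128 mA

τ = L/R = 1.390×10^-2/97.1 = 1.432×10^-4 s; final current I_∞ = ε/R = 13.7/97.1 = 0.1411 A.
I(t) = I_∞(1 − e^(−t/τ)) with t/τ = 2.361.
I = (0.1411)(1 − e^(−2.361)) = 0.1278 A.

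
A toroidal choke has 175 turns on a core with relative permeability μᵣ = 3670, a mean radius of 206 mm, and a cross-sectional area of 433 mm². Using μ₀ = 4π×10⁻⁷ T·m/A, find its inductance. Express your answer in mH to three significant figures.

L ≈ 47.2 mH

For a thin toroid, L = μ₀μᵣN²A/(2πR).
L = (4π×10⁻⁷)(3670)(175)²(4.330×10^-4) / (2π×0.206 m) = 4.7249×10^-2 H.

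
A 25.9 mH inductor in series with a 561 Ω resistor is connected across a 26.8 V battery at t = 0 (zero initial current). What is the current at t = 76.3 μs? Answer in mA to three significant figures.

τ = L/R = 2.590×10^-2/561 = 4.617×10^-5 s; final current I_∞ = ε/R = 26.8/561 = 4.777×10^-2 A.
I(t) = I_∞(1 − e^(−t/τ)) with t/τ = 1.653.
I = (4.777×10^-2)(1 − e^(−1.653)) = 3.862×10^-2 A.

I ≈ 38.6 mA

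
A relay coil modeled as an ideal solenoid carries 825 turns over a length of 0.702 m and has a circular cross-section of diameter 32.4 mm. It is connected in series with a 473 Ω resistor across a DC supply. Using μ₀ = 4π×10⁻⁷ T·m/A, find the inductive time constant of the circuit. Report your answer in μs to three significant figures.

τ ≈ 2.12 μs

A = π(d/2)² = π(1.620×10^-2 m)² = 8.2448×10^-4 m².
L = μ₀N²A/ℓ = (4π×10⁻⁷)(825)²(8.2448×10^-4)/(0.702) = 1.0045×10^-3 H.
τ = L/R = (1.0045×10^-3)/(473) = 2.124×10^-6 s.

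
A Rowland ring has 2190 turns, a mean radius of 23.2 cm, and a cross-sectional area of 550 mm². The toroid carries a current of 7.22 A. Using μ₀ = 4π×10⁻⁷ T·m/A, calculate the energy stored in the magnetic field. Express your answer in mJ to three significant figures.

L = μ₀N²A/(2πR) = (4π×10⁻⁷)(2190)²(5.500×10^-4)/(2π×0.232) = 2.274×10^-3 H.
U = ½LI² = ½(2.274×10^-3)(7.22)² = 5.927×10^-2 J.

U ≈ 59.3 mJ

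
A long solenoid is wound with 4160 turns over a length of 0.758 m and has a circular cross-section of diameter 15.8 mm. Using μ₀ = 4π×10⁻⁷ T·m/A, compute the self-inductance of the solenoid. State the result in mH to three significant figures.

L ≈ 5.63 mH

A = π(d/2)² = π(7.900×10^-3 m)² = 1.961×10^-4 m².
For a long solenoid, L = μ₀N²A/ℓ.
L = (4π×10⁻⁷)(4160)²(1.961×10^-4)/(0.758 m) = 5.625×10^-3 H.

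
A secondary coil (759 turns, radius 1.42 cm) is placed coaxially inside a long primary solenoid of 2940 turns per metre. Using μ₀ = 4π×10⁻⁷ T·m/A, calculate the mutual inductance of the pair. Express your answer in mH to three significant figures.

The outer solenoid produces a uniform field B₁ = μ₀n₁I₁ across the inner coil,
so the flux linkage is N₂Φ = N₂B₁A₂ = μ₀n₁N₂A₂·I₁, giving M = μ₀n₁N₂A₂.
A₂ = πr² = π(1.420×10^-2 m)² = 6.3347×10^-4 m².
M = (4π×10⁻⁷)(2940)(759)(6.3347×10^-4) = 1.776×10^-3 H.

M ≈ 1.78 mH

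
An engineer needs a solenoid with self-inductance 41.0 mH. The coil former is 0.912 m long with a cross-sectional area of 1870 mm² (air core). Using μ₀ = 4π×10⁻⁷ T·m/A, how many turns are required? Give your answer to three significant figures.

A = 1870 mm² = 1.870×10^-3 m².
From L = μ₀N²A/ℓ, N = √(Lℓ / (μ₀A)).
N = √[(4.100×10^-2)(0.912) / ((4π×10⁻⁷)×1.870×10^-3)] = √(1.591×10^7) ≈ 3989.0.

N ≈ 3990 turns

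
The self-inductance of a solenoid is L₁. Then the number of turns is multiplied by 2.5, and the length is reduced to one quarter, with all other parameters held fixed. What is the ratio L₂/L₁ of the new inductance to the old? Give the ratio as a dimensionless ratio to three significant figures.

L₂/L₁ = 25.0

For a solenoid, L ∝ μᵣN²A/ℓ.
L₂/L₁ = (2.5)^2 × (0.25)^-1 = 25.0.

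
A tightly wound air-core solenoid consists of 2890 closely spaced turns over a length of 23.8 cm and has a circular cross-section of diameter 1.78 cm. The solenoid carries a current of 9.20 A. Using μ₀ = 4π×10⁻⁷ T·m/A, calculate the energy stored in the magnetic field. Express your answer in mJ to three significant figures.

A = π(d/2)² = π(8.900×10^-3 m)² = 2.488×10^-4 m².
L = μ₀N²A/ℓ = (4π×10⁻⁷)(2890)²(2.488×10^-4)/(0.238) = 1.097×10^-2 H.
U = ½LI² = ½(1.097×10^-2)(9.20)² = 0.4644 J.

U ≈ 464 mJ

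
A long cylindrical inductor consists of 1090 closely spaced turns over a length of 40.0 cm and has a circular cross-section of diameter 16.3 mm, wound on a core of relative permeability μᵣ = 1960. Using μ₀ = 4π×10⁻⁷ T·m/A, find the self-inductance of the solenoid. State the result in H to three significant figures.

L ≈ 1.53 H

A = π(d/2)² = π(8.150×10^-3 m)² = 2.087×10^-4 m².
For a long solenoid, L = μ₀μᵣN²A/ℓ.
L = (4π×10⁻⁷)(1960)(1090)²(2.087×10^-4)/(0.4 m) = 1.527 H.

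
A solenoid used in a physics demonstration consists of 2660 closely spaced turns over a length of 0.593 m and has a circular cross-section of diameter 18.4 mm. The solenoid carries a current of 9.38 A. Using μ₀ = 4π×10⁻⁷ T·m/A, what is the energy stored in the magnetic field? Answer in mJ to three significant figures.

U ≈ 175 mJ

A = π(d/2)² = π(9.200×10^-3 m)² = 2.659×10^-4 m².
L = μ₀N²A/ℓ = (4π×10⁻⁷)(2660)²(2.659×10^-4)/(0.593) = 3.987×10^-3 H.
U = ½LI² = ½(3.987×10^-3)(9.38)² = 0.1754 J.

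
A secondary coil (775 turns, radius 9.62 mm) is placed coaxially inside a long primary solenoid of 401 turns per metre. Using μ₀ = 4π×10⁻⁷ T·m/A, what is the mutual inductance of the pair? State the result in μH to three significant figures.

M ≈ 114 μH

The outer solenoid produces a uniform field B₁ = μ₀n₁I₁ across the inner coil,
so the flux linkage is N₂Φ = N₂B₁A₂ = μ₀n₁N₂A₂·I₁, giving M = μ₀n₁N₂A₂.
A₂ = πr² = π(9.620×10^-3 m)² = 2.907×10^-4 m².
M = (4π×10⁻⁷)(401)(775)(2.907×10^-4) = 1.135×10^-4 H.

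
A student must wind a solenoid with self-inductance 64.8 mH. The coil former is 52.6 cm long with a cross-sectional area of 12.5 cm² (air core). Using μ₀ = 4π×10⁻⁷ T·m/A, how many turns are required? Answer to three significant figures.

A = 12.5 cm² = 1.250×10^-3 m².
From L = μ₀N²A/ℓ, N = √(Lℓ / (μ₀A)).
N = √[(6.480×10^-2)(0.526) / ((4π×10⁻⁷)×1.250×10^-3)] = √(2.170×10^7) ≈ 4658.2.

N ≈ 4660 turns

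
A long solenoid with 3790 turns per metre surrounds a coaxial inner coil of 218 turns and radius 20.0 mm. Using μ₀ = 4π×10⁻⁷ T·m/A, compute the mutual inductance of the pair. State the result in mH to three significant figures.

M ≈ 1.30 mH

The outer solenoid produces a uniform field B₁ = μ₀n₁I₁ across the inner coil,
so the flux linkage is N₂Φ = N₂B₁A₂ = μ₀n₁N₂A₂·I₁, giving M = μ₀n₁N₂A₂.
A₂ = πr² = π(2.000×10^-2 m)² = 1.257×10^-3 m².
M = (4π×10⁻⁷)(3790)(218)(1.257×10^-3) = 1.3047×10^-3 H.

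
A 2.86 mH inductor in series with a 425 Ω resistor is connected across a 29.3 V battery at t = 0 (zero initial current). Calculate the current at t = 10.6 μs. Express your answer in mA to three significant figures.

τ = L/R = 2.860×10^-3/425 = 6.729×10^-6 s; final current I_∞ = ε/R = 29.3/425 = 6.894×10^-2 A.
I(t) = I_∞(1 − e^(−t/τ)) with t/τ = 1.575.
I = (6.894×10^-2)(1 − e^(−1.575)) = 5.467×10^-2 A.

I ≈ 54.7 mA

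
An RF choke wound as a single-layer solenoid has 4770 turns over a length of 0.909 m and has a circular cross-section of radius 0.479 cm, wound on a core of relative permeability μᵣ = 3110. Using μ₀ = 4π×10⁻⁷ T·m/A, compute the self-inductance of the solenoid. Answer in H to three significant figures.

A = πr² = π(4.790×10^-3 m)² = 7.208×10^-5 m².
For a long solenoid, L = μ₀μᵣN²A/ℓ.
L = (4π×10⁻⁷)(3110)(4770)²(7.208×10^-5)/(0.909 m) = 7.051 H.

L ≈ 7.05 H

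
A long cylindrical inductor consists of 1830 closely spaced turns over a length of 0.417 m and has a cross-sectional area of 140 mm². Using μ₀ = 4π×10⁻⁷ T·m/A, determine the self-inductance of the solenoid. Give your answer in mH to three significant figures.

A = 140 mm² = 1.400×10^-4 m².
For a long solenoid, L = μ₀N²A/ℓ.
L = (4π×10⁻⁷)(1830)²(1.400×10^-4)/(0.417 m) = 1.413×10^-3 H.

L ≈ 1.41 mH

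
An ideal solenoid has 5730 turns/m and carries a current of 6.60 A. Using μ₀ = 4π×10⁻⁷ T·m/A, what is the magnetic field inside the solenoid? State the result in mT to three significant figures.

Inside a long solenoid, B = μ₀nI.
B = (4π×10⁻⁷)(5.730×10^3 m⁻¹)(6.60 A) = 4.752×10^-2 T.

B ≈ 47.5 mT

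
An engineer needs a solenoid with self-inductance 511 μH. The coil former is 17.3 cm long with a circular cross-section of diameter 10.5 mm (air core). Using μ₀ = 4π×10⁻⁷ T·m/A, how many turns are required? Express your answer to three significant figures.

N ≈ 901 turns

A = π(d/2)² = π(5.250×10^-3 m)² = 8.659×10^-5 m².
From L = μ₀N²A/ℓ, N = √(Lℓ / (μ₀A)).
N = √[(5.110×10^-4)(0.173) / ((4π×10⁻⁷)×8.659×10^-5)] = √(8.124×10^5) ≈ 901.4.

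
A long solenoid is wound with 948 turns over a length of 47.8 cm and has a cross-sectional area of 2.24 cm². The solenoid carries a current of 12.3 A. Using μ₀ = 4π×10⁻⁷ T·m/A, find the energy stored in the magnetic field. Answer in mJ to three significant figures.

A = 2.24 cm² = 2.240×10^-4 m².
L = μ₀N²A/ℓ = (4π×10⁻⁷)(948)²(2.240×10^-4)/(0.478) = 5.292×10^-4 H.
U = ½LI² = ½(5.292×10^-4)(12.3)² = 4.003×10^-2 J.

U ≈ 40.0 mJ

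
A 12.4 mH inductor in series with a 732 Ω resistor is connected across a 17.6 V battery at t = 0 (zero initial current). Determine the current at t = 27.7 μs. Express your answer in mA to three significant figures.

τ = L/R = 1.240×10^-2/732 = 1.694×10^-5 s; final current I_∞ = ε/R = 17.6/732 = 2.404×10^-2 A.
I(t) = I_∞(1 − e^(−t/τ)) with t/τ = 1.635.
I = (2.404×10^-2)(1 − e^(−1.635)) = 1.936×10^-2 A.

I ≈ 19.4 mA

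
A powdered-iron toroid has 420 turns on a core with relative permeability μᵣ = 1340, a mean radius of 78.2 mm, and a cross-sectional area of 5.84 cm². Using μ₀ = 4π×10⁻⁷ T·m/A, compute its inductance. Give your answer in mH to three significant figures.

For a thin toroid, L = μ₀μᵣN²A/(2πR).
L = (4π×10⁻⁷)(1340)(420)²(5.840×10^-4) / (2π×7.820×10^-2 m) = 0.3531 H.

L ≈ 353 mH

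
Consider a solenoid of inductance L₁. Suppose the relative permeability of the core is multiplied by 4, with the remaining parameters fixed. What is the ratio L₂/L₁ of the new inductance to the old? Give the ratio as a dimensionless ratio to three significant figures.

For a solenoid, L ∝ μᵣN²A/ℓ.
L₂/L₁ = (4) = 4.00.

L₂/L₁ = 4.00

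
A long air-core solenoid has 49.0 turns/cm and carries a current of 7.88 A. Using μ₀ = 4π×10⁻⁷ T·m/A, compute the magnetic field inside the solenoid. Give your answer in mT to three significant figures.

Inside a long solenoid, B = μ₀nI.
B = (4π×10⁻⁷)(4.900×10^3 m⁻¹)(7.88 A) = 4.852×10^-2 T.

B ≈ 48.5 mT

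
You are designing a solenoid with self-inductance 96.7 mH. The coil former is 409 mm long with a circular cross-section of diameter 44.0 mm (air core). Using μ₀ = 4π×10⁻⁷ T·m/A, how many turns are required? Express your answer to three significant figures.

A = π(d/2)² = π(2.200×10^-2 m)² = 1.521×10^-3 m².
From L = μ₀N²A/ℓ, N = √(Lℓ / (μ₀A)).
N = √[(9.670×10^-2)(0.409) / ((4π×10⁻⁷)×1.521×10^-3)] = √(2.070×10^7) ≈ 4549.6.

N ≈ 4550 turns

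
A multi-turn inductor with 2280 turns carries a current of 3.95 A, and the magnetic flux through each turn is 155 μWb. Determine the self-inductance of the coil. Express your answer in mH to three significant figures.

Self-inductance is defined by L = NΦ_B/I (flux linkage over current).
L = (2280)(1.550×10^-4 Wb)/(3.95 A) = 8.947×10^-2 H.

L ≈ 89.5 mH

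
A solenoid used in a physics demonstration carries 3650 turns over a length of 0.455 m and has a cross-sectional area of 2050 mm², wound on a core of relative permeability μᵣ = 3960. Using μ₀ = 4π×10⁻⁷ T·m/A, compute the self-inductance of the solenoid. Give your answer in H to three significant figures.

A = 2050 mm² = 2.050×10^-3 m².
For a long solenoid, L = μ₀μᵣN²A/ℓ.
L = (4π×10⁻⁷)(3960)(3650)²(2.050×10^-3)/(0.455 m) = 298.7 H.

L ≈ 299 H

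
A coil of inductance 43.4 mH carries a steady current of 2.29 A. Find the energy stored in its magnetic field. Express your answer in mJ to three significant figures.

U ≈ 114 mJ

Stored magnetic energy: U = ½LI².
U = ½(4.340×10^-2 H)(2.29 A)² = 0.1138 J.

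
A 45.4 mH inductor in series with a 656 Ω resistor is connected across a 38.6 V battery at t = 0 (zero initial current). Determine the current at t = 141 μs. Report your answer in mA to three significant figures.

τ = L/R = 4.540×10^-2/656 = 6.921×10^-5 s; final current I_∞ = ε/R = 38.6/656 = 5.884×10^-2 A.
I(t) = I_∞(1 − e^(−t/τ)) with t/τ = 2.037.
I = (5.884×10^-2)(1 − e^(−2.037)) = 5.117×10^-2 A.

I ≈ 51.2 mA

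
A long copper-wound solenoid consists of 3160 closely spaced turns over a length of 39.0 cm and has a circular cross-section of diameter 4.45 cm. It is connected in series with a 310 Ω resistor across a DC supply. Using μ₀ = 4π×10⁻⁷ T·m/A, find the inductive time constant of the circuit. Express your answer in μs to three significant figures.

A = π(d/2)² = π(2.225×10^-2 m)² = 1.555×10^-3 m².
L = μ₀N²A/ℓ = (4π×10⁻⁷)(3160)²(1.555×10^-3)/(0.39) = 5.004×10^-2 H.
τ = L/R = (5.004×10^-2)/(310) = 1.614×10^-4 s.

τ ≈ 161 μs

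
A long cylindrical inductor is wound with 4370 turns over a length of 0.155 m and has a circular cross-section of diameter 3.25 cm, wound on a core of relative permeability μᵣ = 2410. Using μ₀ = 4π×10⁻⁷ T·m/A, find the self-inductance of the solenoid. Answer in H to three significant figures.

A = π(d/2)² = π(1.625×10^-2 m)² = 8.296×10^-4 m².
For a long solenoid, L = μ₀μᵣN²A/ℓ.
L = (4π×10⁻⁷)(2410)(4370)²(8.296×10^-4)/(0.155 m) = 309.5 H.

L ≈ 310 H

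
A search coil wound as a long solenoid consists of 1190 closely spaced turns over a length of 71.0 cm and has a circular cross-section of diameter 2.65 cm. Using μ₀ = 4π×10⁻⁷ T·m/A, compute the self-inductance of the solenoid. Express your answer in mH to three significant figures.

L ≈ 1.38 mH

A = π(d/2)² = π(1.325×10^-2 m)² = 5.515×10^-4 m².
For a long solenoid, L = μ₀N²A/ℓ.
L = (4π×10⁻⁷)(1190)²(5.515×10^-4)/(0.71 m) = 1.382×10^-3 H.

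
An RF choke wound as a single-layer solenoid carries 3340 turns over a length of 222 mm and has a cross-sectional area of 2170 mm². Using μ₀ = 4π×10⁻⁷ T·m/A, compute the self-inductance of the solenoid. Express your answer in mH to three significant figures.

L ≈ 137 mH

A = 2170 mm² = 2.170×10^-3 m².
For a long solenoid, L = μ₀N²A/ℓ.
L = (4π×10⁻⁷)(3340)²(2.170×10^-3)/(0.222 m) = 0.137 H.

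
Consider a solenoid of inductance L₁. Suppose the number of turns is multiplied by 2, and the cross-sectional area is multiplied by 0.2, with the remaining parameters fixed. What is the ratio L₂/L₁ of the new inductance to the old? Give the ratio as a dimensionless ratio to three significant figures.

For a solenoid, L ∝ μᵣN²A/ℓ.
L₂/L₁ = (2)^2 × (0.2) = 0.800.

L₂/L₁ = 0.800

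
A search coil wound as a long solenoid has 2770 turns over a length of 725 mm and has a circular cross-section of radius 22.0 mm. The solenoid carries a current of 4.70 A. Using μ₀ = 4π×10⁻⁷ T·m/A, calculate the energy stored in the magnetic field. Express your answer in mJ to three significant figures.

U ≈ 223 mJ

A = πr² = π(2.200×10^-2 m)² = 1.521×10^-3 m².
L = μ₀N²A/ℓ = (4π×10⁻⁷)(2770)²(1.521×10^-3)/(0.725) = 2.022×10^-2 H.
U = ½LI² = ½(2.022×10^-2)(4.70)² = 0.2234 J.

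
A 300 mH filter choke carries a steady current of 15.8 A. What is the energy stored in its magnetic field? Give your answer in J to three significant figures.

Stored magnetic energy: U = ½LI².
U = ½(0.3 H)(15.8 A)² = 37.446 J.

U ≈ 37.4 J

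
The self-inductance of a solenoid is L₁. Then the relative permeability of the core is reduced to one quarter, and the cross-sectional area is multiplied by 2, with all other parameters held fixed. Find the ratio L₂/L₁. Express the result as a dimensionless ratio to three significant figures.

For a solenoid, L ∝ μᵣN²A/ℓ.
L₂/L₁ = (0.25) × (2) = 0.500.

L₂/L₁ = 0.500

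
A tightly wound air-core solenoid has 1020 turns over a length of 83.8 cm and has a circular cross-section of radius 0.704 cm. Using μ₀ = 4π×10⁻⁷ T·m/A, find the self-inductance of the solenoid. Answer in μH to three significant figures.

A = πr² = π(7.040×10^-3 m)² = 1.557×10^-4 m².
For a long solenoid, L = μ₀N²A/ℓ.
L = (4π×10⁻⁷)(1020)²(1.557×10^-4)/(0.838 m) = 2.429×10^-4 H.

L ≈ 243 μH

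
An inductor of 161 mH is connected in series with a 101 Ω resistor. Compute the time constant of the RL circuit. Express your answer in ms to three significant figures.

τ = L/R = (0.161 H)/(101 Ω) = 1.594×10^-3 s.

τ ≈ 1.59 ms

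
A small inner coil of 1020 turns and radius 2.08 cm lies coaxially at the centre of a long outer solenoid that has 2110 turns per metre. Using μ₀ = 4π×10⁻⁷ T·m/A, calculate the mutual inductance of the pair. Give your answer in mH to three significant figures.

M ≈ 3.68 mH

The outer solenoid produces a uniform field B₁ = μ₀n₁I₁ across the inner coil,
so the flux linkage is N₂Φ = N₂B₁A₂ = μ₀n₁N₂A₂·I₁, giving M = μ₀n₁N₂A₂.
A₂ = πr² = π(2.080×10^-2 m)² = 1.359×10^-3 m².
M = (4π×10⁻⁷)(2110)(1020)(1.359×10^-3) = 3.676×10^-3 H.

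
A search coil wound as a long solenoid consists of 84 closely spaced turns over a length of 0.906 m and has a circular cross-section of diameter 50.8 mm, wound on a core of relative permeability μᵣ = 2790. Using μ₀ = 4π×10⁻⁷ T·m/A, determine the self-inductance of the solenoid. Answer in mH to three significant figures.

A = π(d/2)² = π(2.540×10^-2 m)² = 2.027×10^-3 m².
For a long solenoid, L = μ₀μᵣN²A/ℓ.
L = (4π×10⁻⁷)(2790)(84)²(2.027×10^-3)/(0.906 m) = 5.534×10^-2 H.

L ≈ 55.3 mH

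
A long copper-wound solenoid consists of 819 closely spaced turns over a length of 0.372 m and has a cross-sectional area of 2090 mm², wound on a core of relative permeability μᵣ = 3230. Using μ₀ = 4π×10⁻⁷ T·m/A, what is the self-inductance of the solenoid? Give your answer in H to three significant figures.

A = 2090 mm² = 2.090×10^-3 m².
For a long solenoid, L = μ₀μᵣN²A/ℓ.
L = (4π×10⁻⁷)(3230)(819)²(2.090×10^-3)/(0.372 m) = 15.3 H.

L ≈ 15.3 H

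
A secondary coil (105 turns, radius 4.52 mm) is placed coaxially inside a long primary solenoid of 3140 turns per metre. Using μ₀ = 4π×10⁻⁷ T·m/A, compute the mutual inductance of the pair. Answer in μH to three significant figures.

The outer solenoid produces a uniform field B₁ = μ₀n₁I₁ across the inner coil,
so the flux linkage is N₂Φ = N₂B₁A₂ = μ₀n₁N₂A₂·I₁, giving M = μ₀n₁N₂A₂.
A₂ = πr² = π(4.520×10^-3 m)² = 6.418×10^-5 m².
M = (4π×10⁻⁷)(3140)(105)(6.418×10^-5) = 2.659×10^-5 H.

M ≈ 26.6 μH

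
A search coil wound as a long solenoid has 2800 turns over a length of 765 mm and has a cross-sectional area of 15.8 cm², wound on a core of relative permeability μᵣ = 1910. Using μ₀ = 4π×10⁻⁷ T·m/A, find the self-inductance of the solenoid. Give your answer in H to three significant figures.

A = 15.8 cm² = 1.580×10^-3 m².
For a long solenoid, L = μ₀μᵣN²A/ℓ.
L = (4π×10⁻⁷)(1910)(2800)²(1.580×10^-3)/(0.765 m) = 38.86 H.

L ≈ 38.9 H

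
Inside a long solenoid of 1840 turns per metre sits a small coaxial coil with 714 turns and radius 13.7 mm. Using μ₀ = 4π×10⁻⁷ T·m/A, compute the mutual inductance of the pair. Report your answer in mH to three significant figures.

M ≈ 0.973 mH

The outer solenoid produces a uniform field B₁ = μ₀n₁I₁ across the inner coil,
so the flux linkage is N₂Φ = N₂B₁A₂ = μ₀n₁N₂A₂·I₁, giving M = μ₀n₁N₂A₂.
A₂ = πr² = π(1.370×10^-2 m)² = 5.896×10^-4 m².
M = (4π×10⁻⁷)(1840)(714)(5.896×10^-4) = 9.7346×10^-4 H.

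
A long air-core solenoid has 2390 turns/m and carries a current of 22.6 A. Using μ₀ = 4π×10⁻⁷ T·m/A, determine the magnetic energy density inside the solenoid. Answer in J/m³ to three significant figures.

B = μ₀nI = (4π×10⁻⁷)(2.390×10^3)(22.6) = 6.788×10^-2 T.
u = B²/(2μ₀) = (6.788×10^-2)²/(2×4π×10⁻⁷) = 1.833×10^3 J/m³.

u ≈ 1830 J/m³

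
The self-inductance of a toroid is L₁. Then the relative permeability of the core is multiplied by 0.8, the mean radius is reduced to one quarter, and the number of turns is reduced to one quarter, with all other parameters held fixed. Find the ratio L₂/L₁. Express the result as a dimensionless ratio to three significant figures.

For a toroid, L ∝ μᵣN²A/R.
L₂/L₁ = (0.8) × (0.25)^-1 × (0.25)^2 = 0.200.

L₂/L₁ = 0.200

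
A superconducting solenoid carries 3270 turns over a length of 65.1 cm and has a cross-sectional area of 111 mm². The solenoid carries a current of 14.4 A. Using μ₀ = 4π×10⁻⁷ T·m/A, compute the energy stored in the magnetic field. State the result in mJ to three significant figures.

U ≈ 238 mJ

A = 111 mm² = 1.110×10^-4 m².
L = μ₀N²A/ℓ = (4π×10⁻⁷)(3270)²(1.110×10^-4)/(0.651) = 2.291×10^-3 H.
U = ½LI² = ½(2.291×10^-3)(14.4)² = 0.2375 J.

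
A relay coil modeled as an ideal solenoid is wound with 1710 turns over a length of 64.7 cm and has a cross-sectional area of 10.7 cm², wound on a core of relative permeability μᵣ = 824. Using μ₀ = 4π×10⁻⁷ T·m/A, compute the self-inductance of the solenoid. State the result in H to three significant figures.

L ≈ 5.01 H

A = 10.7 cm² = 1.070×10^-3 m².
For a long solenoid, L = μ₀μᵣN²A/ℓ.
L = (4π×10⁻⁷)(824)(1710)²(1.070×10^-3)/(0.647 m) = 5.007 H.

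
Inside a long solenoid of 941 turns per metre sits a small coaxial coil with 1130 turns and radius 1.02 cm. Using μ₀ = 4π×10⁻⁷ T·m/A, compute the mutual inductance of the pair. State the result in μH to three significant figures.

The outer solenoid produces a uniform field B₁ = μ₀n₁I₁ across the inner coil,
so the flux linkage is N₂Φ = N₂B₁A₂ = μ₀n₁N₂A₂·I₁, giving M = μ₀n₁N₂A₂.
A₂ = πr² = π(1.020×10^-2 m)² = 3.269×10^-4 m².
M = (4π×10⁻⁷)(941)(1130)(3.269×10^-4) = 4.367×10^-4 H.

M ≈ 437 μH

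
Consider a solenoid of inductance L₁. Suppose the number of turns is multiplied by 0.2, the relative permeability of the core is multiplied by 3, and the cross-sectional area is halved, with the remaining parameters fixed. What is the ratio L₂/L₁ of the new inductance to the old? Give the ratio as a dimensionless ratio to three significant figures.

For a solenoid, L ∝ μᵣN²A/ℓ.
L₂/L₁ = (0.2)^2 × (3) × (0.5) = 0.0600.

L₂/L₁ = 0.0600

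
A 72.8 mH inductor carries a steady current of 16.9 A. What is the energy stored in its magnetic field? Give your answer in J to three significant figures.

U ≈ 10.4 J

Stored magnetic energy: U = ½LI².
U = ½(7.280×10^-2 H)(16.9 A)² = 10.4 J.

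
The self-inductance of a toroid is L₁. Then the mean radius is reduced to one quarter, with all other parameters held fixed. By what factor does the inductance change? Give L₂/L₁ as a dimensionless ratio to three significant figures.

For a toroid, L ∝ μᵣN²A/R.
L₂/L₁ = (0.25)^-1 = 4.00.

L₂/L₁ = 4.00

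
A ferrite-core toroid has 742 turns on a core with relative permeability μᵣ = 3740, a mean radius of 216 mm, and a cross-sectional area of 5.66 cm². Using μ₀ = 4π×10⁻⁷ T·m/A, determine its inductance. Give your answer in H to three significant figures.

For a thin toroid, L = μ₀μᵣN²A/(2πR).
L = (4π×10⁻⁷)(3740)(742)²(5.660×10^-4) / (2π×0.216 m) = 1.079 H.

L ≈ 1.08 H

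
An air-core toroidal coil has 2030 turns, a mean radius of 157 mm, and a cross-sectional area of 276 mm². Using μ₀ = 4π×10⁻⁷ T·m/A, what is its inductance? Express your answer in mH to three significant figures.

L ≈ 1.45 mH

For a thin toroid, L = μ₀N²A/(2πR).
L = (4π×10⁻⁷)(2030)²(2.760×10^-4) / (2π×0.157 m) = 1.449×10^-3 H.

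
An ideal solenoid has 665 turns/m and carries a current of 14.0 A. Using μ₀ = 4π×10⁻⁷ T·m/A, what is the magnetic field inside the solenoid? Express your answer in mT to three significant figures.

Inside a long solenoid, B = μ₀nI.
B = (4π×10⁻⁷)(665 m⁻¹)(14.0 A) = 1.170×10^-2 T.

B ≈ 11.7 mT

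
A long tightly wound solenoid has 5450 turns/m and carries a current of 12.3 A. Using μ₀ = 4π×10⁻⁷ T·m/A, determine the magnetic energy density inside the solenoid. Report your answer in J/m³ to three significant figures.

B = μ₀nI = (4π×10⁻⁷)(5.450×10^3)(12.3) = 8.424×10^-2 T.
u = B²/(2μ₀) = (8.424×10^-2)²/(2×4π×10⁻⁷) = 2.823×10^3 J/m³.

u ≈ 2820 J/m³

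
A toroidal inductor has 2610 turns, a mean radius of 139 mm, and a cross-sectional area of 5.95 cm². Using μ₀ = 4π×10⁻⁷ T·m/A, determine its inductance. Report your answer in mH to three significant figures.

L ≈ 5.83 mH

For a thin toroid, L = μ₀N²A/(2πR).
L = (4π×10⁻⁷)(2610)²(5.950×10^-4) / (2π×0.139 m) = 5.832×10^-3 H.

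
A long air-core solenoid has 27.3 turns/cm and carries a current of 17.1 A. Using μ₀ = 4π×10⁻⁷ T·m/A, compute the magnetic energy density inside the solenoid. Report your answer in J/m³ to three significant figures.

B = μ₀nI = (4π×10⁻⁷)(2.730×10^3)(17.1) = 5.866×10^-2 T.
u = B²/(2μ₀) = (5.866×10^-2)²/(2×4π×10⁻⁷) = 1.369×10^3 J/m³.

u ≈ 1370 J/m³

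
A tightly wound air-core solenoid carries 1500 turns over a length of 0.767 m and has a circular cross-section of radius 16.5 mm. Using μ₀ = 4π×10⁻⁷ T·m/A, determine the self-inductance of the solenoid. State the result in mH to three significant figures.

A = πr² = π(1.650×10^-2 m)² = 8.553×10^-4 m².
For a long solenoid, L = μ₀N²A/ℓ.
L = (4π×10⁻⁷)(1500)²(8.553×10^-4)/(0.767 m) = 3.153×10^-3 H.

L ≈ 3.15 mH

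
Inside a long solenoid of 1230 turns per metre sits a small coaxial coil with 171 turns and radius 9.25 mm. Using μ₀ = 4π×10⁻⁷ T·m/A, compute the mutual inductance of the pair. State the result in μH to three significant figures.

M ≈ 71.0 μH

The outer solenoid produces a uniform field B₁ = μ₀n₁I₁ across the inner coil,
so the flux linkage is N₂Φ = N₂B₁A₂ = μ₀n₁N₂A₂·I₁, giving M = μ₀n₁N₂A₂.
A₂ = πr² = π(9.250×10^-3 m)² = 2.688×10^-4 m².
M = (4π×10⁻⁷)(1230)(171)(2.688×10^-4) = 7.1047×10^-5 H.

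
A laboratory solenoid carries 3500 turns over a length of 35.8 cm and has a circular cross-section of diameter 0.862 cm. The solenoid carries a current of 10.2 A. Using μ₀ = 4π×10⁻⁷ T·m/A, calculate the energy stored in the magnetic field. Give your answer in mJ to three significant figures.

U ≈ 131 mJ

A = π(d/2)² = π(4.310×10^-3 m)² = 5.836×10^-5 m².
L = μ₀N²A/ℓ = (4π×10⁻⁷)(3500)²(5.836×10^-5)/(0.358) = 2.509×10^-3 H.
U = ½LI² = ½(2.509×10^-3)(10.2)² = 0.1305 J.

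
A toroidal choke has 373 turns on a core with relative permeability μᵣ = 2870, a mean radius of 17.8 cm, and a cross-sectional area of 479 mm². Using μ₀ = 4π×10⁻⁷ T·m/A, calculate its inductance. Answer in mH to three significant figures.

For a thin toroid, L = μ₀μᵣN²A/(2πR).
L = (4π×10⁻⁷)(2870)(373)²(4.790×10^-4) / (2π×0.178 m) = 0.2149 H.

L ≈ 215 mH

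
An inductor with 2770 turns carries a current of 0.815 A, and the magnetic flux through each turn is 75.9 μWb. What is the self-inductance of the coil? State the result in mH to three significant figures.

Self-inductance is defined by L = NΦ_B/I (flux linkage over current).
L = (2770)(7.590×10^-5 Wb)/(0.815 A) = 0.258 H.

L ≈ 258 mH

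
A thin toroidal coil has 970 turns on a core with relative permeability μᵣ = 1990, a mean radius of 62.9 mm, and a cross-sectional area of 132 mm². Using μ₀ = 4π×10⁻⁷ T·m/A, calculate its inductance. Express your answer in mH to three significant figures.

L ≈ 786 mH

For a thin toroid, L = μ₀μᵣN²A/(2πR).
L = (4π×10⁻⁷)(1990)(970)²(1.320×10^-4) / (2π×6.290×10^-2 m) = 0.7859 H.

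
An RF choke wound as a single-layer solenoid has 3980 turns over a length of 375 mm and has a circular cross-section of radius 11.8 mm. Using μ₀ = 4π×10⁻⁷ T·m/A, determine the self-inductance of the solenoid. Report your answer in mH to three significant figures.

A = πr² = π(1.180×10^-2 m)² = 4.374×10^-4 m².
For a long solenoid, L = μ₀N²A/ℓ.
L = (4π×10⁻⁷)(3980)²(4.374×10^-4)/(0.375 m) = 2.322×10^-2 H.

L ≈ 23.2 mH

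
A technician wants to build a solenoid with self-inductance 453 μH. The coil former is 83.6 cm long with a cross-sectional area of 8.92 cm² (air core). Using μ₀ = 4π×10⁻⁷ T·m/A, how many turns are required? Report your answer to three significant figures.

A = 8.92 cm² = 8.920×10^-4 m².
From L = μ₀N²A/ℓ, N = √(Lℓ / (μ₀A)).
N = √[(4.530×10^-4)(0.836) / ((4π×10⁻⁷)×8.920×10^-4)] = √(3.379×10^5) ≈ 581.3.

N ≈ 581 turns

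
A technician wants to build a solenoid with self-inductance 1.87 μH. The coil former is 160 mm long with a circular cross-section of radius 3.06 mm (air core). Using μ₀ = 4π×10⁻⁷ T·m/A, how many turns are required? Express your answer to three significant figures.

N ≈ 90 turns

A = πr² = π(3.060×10^-3 m)² = 2.942×10^-5 m².
From L = μ₀N²A/ℓ, N = √(Lℓ / (μ₀A)).
N = √[(1.870×10^-6)(0.16) / ((4π×10⁻⁷)×2.942×10^-5)] = √(8.094×10^3) ≈ 90.0.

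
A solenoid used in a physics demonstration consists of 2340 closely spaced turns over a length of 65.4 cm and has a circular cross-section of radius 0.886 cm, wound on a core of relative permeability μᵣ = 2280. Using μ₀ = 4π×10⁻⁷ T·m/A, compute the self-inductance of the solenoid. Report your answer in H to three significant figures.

A = πr² = π(8.860×10^-3 m)² = 2.466×10^-4 m².
For a long solenoid, L = μ₀μᵣN²A/ℓ.
L = (4π×10⁻⁷)(2280)(2340)²(2.466×10^-4)/(0.654 m) = 5.916 H.

L ≈ 5.92 H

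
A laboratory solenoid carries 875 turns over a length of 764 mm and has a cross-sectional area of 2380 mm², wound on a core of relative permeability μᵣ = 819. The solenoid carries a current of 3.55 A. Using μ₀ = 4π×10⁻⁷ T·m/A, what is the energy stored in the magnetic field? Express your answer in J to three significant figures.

A = 2380 mm² = 2.380×10^-3 m².
L = μ₀μᵣN²A/ℓ = (4π×10⁻⁷)(819)(875)²(2.380×10^-3)/(0.764) = 2.4547 H.
U = ½LI² = ½(2.4547)(3.55)² = 15.47 J.

U ≈ 15.5 J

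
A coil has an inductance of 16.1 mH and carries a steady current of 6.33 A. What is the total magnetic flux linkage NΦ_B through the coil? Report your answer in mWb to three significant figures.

From L = NΦ_B/I, the flux linkage is NΦ_B = LI.
NΦ_B = (1.610×10^-2 H)(6.33 A) = 0.1019 Wb.

NΦ_B ≈ 102 mWb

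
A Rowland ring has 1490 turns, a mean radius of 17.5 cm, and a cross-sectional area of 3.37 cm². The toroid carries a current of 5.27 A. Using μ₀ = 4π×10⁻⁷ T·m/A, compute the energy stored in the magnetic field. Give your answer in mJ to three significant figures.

L = μ₀N²A/(2πR) = (4π×10⁻⁷)(1490)²(3.370×10^-4)/(2π×0.175) = 8.551×10^-4 H.
U = ½LI² = ½(8.551×10^-4)(5.27)² = 1.187×10^-2 J.

U ≈ 11.9 mJ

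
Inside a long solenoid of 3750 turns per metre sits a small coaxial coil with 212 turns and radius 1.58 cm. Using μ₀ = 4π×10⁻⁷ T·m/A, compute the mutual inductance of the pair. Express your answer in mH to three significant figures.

M ≈ 0.784 mH

The outer solenoid produces a uniform field B₁ = μ₀n₁I₁ across the inner coil,
so the flux linkage is N₂Φ = N₂B₁A₂ = μ₀n₁N₂A₂·I₁, giving M = μ₀n₁N₂A₂.
A₂ = πr² = π(1.580×10^-2 m)² = 7.843×10^-4 m².
M = (4π×10⁻⁷)(3750)(212)(7.843×10^-4) = 7.835×10^-4 H.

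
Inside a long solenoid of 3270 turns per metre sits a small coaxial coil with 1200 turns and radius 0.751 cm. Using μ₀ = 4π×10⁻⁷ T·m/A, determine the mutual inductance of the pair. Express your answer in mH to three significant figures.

M ≈ 0.874 mH

The outer solenoid produces a uniform field B₁ = μ₀n₁I₁ across the inner coil,
so the flux linkage is N₂Φ = N₂B₁A₂ = μ₀n₁N₂A₂·I₁, giving M = μ₀n₁N₂A₂.
A₂ = πr² = π(7.510×10^-3 m)² = 1.772×10^-4 m².
M = (4π×10⁻⁷)(3270)(1200)(1.772×10^-4) = 8.737×10^-4 H.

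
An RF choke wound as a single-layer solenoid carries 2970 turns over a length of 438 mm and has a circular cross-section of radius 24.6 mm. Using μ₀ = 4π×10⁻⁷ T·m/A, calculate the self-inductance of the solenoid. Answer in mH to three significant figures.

A = πr² = π(2.460×10^-2 m)² = 1.901×10^-3 m².
For a long solenoid, L = μ₀N²A/ℓ.
L = (4π×10⁻⁷)(2970)²(1.901×10^-3)/(0.438 m) = 4.811×10^-2 H.

L ≈ 48.1 mH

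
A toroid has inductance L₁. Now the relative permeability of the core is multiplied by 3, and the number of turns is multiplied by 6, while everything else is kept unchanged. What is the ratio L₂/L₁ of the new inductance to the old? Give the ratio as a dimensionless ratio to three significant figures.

For a toroid, L ∝ μᵣN²A/R.
L₂/L₁ = (3) × (6)^2 = 108.

L₂/L₁ = 108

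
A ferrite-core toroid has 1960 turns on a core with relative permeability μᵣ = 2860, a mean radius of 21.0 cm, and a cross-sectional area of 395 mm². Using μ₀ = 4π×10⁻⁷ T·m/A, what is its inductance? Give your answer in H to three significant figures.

For a thin toroid, L = μ₀μᵣN²A/(2πR).
L = (4π×10⁻⁷)(2860)(1960)²(3.950×10^-4) / (2π×0.21 m) = 4.133 H.

L ≈ 4.13 H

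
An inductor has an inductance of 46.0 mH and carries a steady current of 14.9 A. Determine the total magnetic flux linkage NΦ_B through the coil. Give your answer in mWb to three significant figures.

From L = NΦ_B/I, the flux linkage is NΦ_B = LI.
NΦ_B = (4.600×10^-2 H)(14.9 A) = 0.6854 Wb.

NΦ_B ≈ 685 mWb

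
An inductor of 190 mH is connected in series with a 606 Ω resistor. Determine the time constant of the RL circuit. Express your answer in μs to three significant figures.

τ = L/R = (0.19 H)/(606 Ω) = 3.135×10^-4 s.

τ ≈ 314 μs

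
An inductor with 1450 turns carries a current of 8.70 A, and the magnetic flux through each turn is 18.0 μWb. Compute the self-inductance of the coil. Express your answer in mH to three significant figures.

L ≈ 3.00 mH

Self-inductance is defined by L = NΦ_B/I (flux linkage over current).
L = (1450)(1.800×10^-5 Wb)/(8.70 A) = 3.000×10^-3 H.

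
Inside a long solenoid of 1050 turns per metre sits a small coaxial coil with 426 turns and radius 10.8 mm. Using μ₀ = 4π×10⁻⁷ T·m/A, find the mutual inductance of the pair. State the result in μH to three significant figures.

The outer solenoid produces a uniform field B₁ = μ₀n₁I₁ across the inner coil,
so the flux linkage is N₂Φ = N₂B₁A₂ = μ₀n₁N₂A₂·I₁, giving M = μ₀n₁N₂A₂.
A₂ = πr² = π(1.080×10^-2 m)² = 3.664×10^-4 m².
M = (4π×10⁻⁷)(1050)(426)(3.664×10^-4) = 2.060×10^-4 H.

M ≈ 206 μH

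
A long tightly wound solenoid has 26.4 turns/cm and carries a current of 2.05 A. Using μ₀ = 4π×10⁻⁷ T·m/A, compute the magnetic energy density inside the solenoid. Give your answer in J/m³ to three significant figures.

u ≈ 18.4 J/m³

B = μ₀nI = (4π×10⁻⁷)(2.640×10^3)(2.05) = 6.801×10^-3 T.
u = B²/(2μ₀) = (6.801×10^-3)²/(2×4π×10⁻⁷) = 18.4 J/m³.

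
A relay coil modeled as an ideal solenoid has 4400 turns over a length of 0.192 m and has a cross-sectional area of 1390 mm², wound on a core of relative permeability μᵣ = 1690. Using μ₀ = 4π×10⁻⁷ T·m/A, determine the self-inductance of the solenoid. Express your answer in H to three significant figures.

A = 1390 mm² = 1.390×10^-3 m².
For a long solenoid, L = μ₀μᵣN²A/ℓ.
L = (4π×10⁻⁷)(1690)(4400)²(1.390×10^-3)/(0.192 m) = 297.7 H.

L ≈ 298 H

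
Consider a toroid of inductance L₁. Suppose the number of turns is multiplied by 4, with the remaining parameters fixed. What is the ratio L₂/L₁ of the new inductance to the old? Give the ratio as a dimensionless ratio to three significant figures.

For a toroid, L ∝ μᵣN²A/R.
L₂/L₁ = (4)^2 = 16.0.

L₂/L₁ = 16.0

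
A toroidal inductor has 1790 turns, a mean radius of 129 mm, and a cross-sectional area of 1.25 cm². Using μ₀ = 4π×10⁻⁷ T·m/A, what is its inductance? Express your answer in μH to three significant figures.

L ≈ 621 μH

For a thin toroid, L = μ₀N²A/(2πR).
L = (4π×10⁻⁷)(1790)²(1.250×10^-4) / (2π×0.129 m) = 6.209×10^-4 H.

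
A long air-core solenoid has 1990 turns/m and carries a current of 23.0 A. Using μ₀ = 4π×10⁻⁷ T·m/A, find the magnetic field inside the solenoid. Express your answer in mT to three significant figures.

B ≈ 57.5 mT

Inside a long solenoid, B = μ₀nI.
B = (4π×10⁻⁷)(1.990×10^3 m⁻¹)(23.0 A) = 5.752×10^-2 T.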